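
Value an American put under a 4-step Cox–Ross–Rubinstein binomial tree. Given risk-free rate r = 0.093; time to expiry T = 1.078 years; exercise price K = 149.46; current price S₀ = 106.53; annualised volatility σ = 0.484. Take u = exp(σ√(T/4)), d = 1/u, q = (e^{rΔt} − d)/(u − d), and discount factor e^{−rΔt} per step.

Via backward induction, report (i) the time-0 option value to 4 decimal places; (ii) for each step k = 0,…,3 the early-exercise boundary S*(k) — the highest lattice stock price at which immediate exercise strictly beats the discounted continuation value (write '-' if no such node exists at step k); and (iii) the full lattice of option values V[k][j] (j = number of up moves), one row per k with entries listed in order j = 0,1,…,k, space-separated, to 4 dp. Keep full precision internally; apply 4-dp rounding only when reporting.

Δt=0.26950, u=1.28565, d=0.77782, q=0.48749, disc=e^(-rΔt)=0.97525
k=4 terminal: V=max(K-S,0) → 110.4670 85.0090 42.9300 0.0000 0.0000
k=3: j=0 S=50.1312 intr=99.3288 cont=95.6293 V=99.3288[EX]; j=1 S=82.8611 intr=66.5989 cont=62.8995 V=66.5989[EX]; j=2 S=136.9598 intr=12.5002 cont=21.4574 V=21.4574[hold]; j=3 S=226.3787 intr=0.0000 cont=0.0000 V=0.0000[hold]  S*(3)=82.8611
k=2: j=0 S=64.4510 intr=85.0090 cont=81.3096 V=85.0090[EX]; j=1 S=106.5300 intr=42.9300 cont=43.4890 V=43.4890[hold]; j=2 S=176.0817 intr=0.0000 cont=10.7249 V=10.7249[hold]  S*(2)=64.4510
k=1: j=0 S=82.8611 intr=66.5989 cont=63.1652 V=66.5989[EX]; j=1 S=136.9598 intr=12.5002 cont=26.8357 V=26.8357[hold]  S*(1)=82.8611
k=0: j=0 S=106.5300 intr=42.9300 cont=46.0460 V=46.0460[hold]  S*(0)=-

price = 46.0460
boundary = - 82.8611 64.4510 82.8611
tree:
46.0460
66.5989 26.8357
85.0090 43.4890 10.7249
99.3288 66.5989 21.4574 0.0000
110.4670 85.0090 42.9300 0.0000 0.0000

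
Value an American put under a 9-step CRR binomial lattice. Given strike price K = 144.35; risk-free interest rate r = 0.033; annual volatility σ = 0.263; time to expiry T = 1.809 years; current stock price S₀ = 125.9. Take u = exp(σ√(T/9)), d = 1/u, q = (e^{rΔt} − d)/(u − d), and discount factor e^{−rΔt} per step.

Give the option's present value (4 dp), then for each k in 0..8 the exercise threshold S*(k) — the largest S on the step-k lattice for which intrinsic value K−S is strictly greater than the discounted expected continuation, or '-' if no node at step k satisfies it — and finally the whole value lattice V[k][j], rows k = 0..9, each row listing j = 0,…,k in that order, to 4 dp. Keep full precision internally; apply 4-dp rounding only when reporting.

price = 25.5639
boundary = - - 99.4511 88.3897 99.4511 88.3897 99.4511 111.8968 125.9000
tree:
25.5639
34.4066 17.0166
44.8989 24.3193 9.9032
55.9603 33.6547 15.2603 4.6506
65.7914 44.8989 22.8016 7.8837 1.4629
74.5291 55.9603 32.7829 13.0729 2.7728 0.1657
82.2949 65.7914 44.8989 21.0418 5.2372 0.3327 0.0000
89.1970 74.5291 55.9603 32.4532 9.8523 0.6682 0.0000 0.0000
95.3313 82.2949 65.7914 44.8989 18.4500 1.3417 0.0000 0.0000 0.0000
100.7834 89.1970 74.5291 55.9603 32.4532 2.6944 0.0000 0.0000 0.0000 0.0000

params: Δt=0.20100 u=1.12514 d=0.88878 q=0.49871 e^(-rΔt)=0.99339
t_9 payoffs: 100.7834 89.1970 74.5291 55.9603 32.4532 2.6944 0.0000 0.0000 0.0000 0.0000
t_8: node(8,0) S=49.0187 payoff=95.3313 vs cont=94.3770 → 95.3313 [stop]  node(8,1) S=62.0551 payoff=82.2949 vs cont=81.3406 → 82.2949 [stop]  node(8,2) S=78.5586 payoff=65.7914 vs cont=64.8371 → 65.7914 [stop]  node(8,3) S=99.4511 payoff=44.8989 vs cont=43.9446 → 44.8989 [stop]  node(8,4) S=125.9000 payoff=18.4500 vs cont=17.4957 → 18.4500 [stop]  node(8,5) S=159.3829 payoff=0.0000 vs cont=1.3417 → 1.3417 [wait]  node(8,6) S=201.7706 payoff=0.0000 vs cont=0.0000 → 0.0000 [wait]  node(8,7) S=255.4312 payoff=0.0000 vs cont=0.0000 → 0.0000 [wait]  node(8,8) S=323.3627 payoff=0.0000 vs cont=0.0000 → 0.0000 [wait]  ⇒ S*(8)=125.9000
t_7: node(7,0) S=55.1530 payoff=89.1970 vs cont=88.2426 → 89.1970 [stop]  node(7,1) S=69.8209 payoff=74.5291 vs cont=73.5748 → 74.5291 [stop]  node(7,2) S=88.3897 payoff=55.9603 vs cont=55.0060 → 55.9603 [stop]  node(7,3) S=111.8968 payoff=32.4532 vs cont=31.4989 → 32.4532 [stop]  node(7,4) S=141.6556 payoff=2.6944 vs cont=9.8523 → 9.8523 [wait]  node(7,5) S=179.3287 payoff=0.0000 vs cont=0.6682 → 0.6682 [wait]  node(7,6) S=227.0209 payoff=0.0000 vs cont=0.0000 → 0.0000 [wait]  node(7,7) S=287.3968 payoff=0.0000 vs cont=0.0000 → 0.0000 [wait]  ⇒ S*(7)=111.8968
t_6: node(6,0) S=62.0551 payoff=82.2949 vs cont=81.3406 → 82.2949 [stop]  node(6,1) S=78.5586 payoff=65.7914 vs cont=64.8371 → 65.7914 [stop]  node(6,2) S=99.4511 payoff=44.8989 vs cont=43.9446 → 44.8989 [stop]  node(6,3) S=125.9000 payoff=18.4500 vs cont=21.0418 → 21.0418 [wait]  node(6,4) S=159.3829 payoff=0.0000 vs cont=5.2372 → 5.2372 [wait]  node(6,5) S=201.7706 payoff=0.0000 vs cont=0.3327 → 0.3327 [wait]  node(6,6) S=255.4312 payoff=0.0000 vs cont=0.0000 → 0.0000 [wait]  ⇒ S*(6)=99.4511
t_5: node(5,0) S=69.8209 payoff=74.5291 vs cont=73.5748 → 74.5291 [stop]  node(5,1) S=88.3897 payoff=55.9603 vs cont=55.0060 → 55.9603 [stop]  node(5,2) S=111.8968 payoff=32.4532 vs cont=32.7829 → 32.7829 [wait]  node(5,3) S=141.6556 payoff=2.6944 vs cont=13.0729 → 13.0729 [wait]  node(5,4) S=179.3287 payoff=0.0000 vs cont=2.7728 → 2.7728 [wait]  node(5,5) S=227.0209 payoff=0.0000 vs cont=0.1657 → 0.1657 [wait]  ⇒ S*(5)=88.3897
t_4: node(4,0) S=78.5586 payoff=65.7914 vs cont=64.8371 → 65.7914 [stop]  node(4,1) S=99.4511 payoff=44.8989 vs cont=44.1079 → 44.8989 [stop]  node(4,2) S=125.9000 payoff=18.4500 vs cont=22.8016 → 22.8016 [wait]  node(4,3) S=159.3829 payoff=0.0000 vs cont=7.8837 → 7.8837 [wait]  node(4,4) S=201.7706 payoff=0.0000 vs cont=1.4629 → 1.4629 [wait]  ⇒ S*(4)=99.4511
t_3: node(3,0) S=88.3897 payoff=55.9603 vs cont=55.0060 → 55.9603 [stop]  node(3,1) S=111.8968 payoff=32.4532 vs cont=33.6547 → 33.6547 [wait]  node(3,2) S=141.6556 payoff=2.6944 vs cont=15.2603 → 15.2603 [wait]  node(3,3) S=179.3287 payoff=0.0000 vs cont=4.6506 → 4.6506 [wait]  ⇒ S*(3)=88.3897
t_2: node(2,0) S=99.4511 payoff=44.8989 vs cont=44.5398 → 44.8989 [stop]  node(2,1) S=125.9000 payoff=18.4500 vs cont=24.3193 → 24.3193 [wait]  node(2,2) S=159.3829 payoff=0.0000 vs cont=9.9032 → 9.9032 [wait]  ⇒ S*(2)=99.4511
t_1: node(1,0) S=111.8968 payoff=32.4532 vs cont=34.4066 → 34.4066 [wait]  node(1,1) S=141.6556 payoff=2.6944 vs cont=17.0166 → 17.0166 [wait]  ⇒ S*(1)=-
t_0: node(0,0) S=125.9000 payoff=18.4500 vs cont=25.5639 → 25.5639 [wait]  ⇒ S*(0)=-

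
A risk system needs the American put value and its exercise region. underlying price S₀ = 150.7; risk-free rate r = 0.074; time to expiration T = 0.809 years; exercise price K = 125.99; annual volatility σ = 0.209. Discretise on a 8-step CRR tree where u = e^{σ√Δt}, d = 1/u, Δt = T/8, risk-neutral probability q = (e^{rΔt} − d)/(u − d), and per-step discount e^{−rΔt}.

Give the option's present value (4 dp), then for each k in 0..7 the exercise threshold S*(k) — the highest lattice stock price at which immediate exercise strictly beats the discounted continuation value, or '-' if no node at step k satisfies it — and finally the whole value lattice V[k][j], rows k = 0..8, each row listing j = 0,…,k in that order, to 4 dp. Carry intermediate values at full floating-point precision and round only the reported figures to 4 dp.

Δt=0.10113, u=1.06872, d=0.93570, q=0.53986, disc=e^(-rΔt)=0.99254
k=8 terminal: V=max(K-S,0) → 37.4378 24.8488 10.4702 0.0000 0.0000 0.0000 0.0000 0.0000 0.0000
k=7: j=0 S=94.6376 intr=31.3524 cont=30.4131 V=31.3524[EX]; j=1 S=108.0916 intr=17.8984 cont=16.9591 V=17.8984[EX]; j=2 S=123.4584 intr=2.5316 cont=4.7819 V=4.7819[hold]; j=3 S=141.0097 intr=0.0000 cont=0.0000 V=0.0000[hold]; j=4 S=161.0562 intr=0.0000 cont=0.0000 V=0.0000[hold]; j=5 S=183.9526 intr=0.0000 cont=0.0000 V=0.0000[hold]; j=6 S=210.1040 intr=0.0000 cont=0.0000 V=0.0000[hold]; j=7 S=239.9732 intr=0.0000 cont=0.0000 V=0.0000[hold]  S*(7)=108.0916
k=6: j=0 S=101.1412 intr=24.8488 cont=23.9095 V=24.8488[EX]; j=1 S=115.5198 intr=10.4702 cont=10.7367 V=10.7367[hold]; j=2 S=131.9425 intr=0.0000 cont=2.1839 V=2.1839[hold]; j=3 S=150.7000 intr=0.0000 cont=0.0000 V=0.0000[hold]; j=4 S=172.1241 intr=0.0000 cont=0.0000 V=0.0000[hold]; j=5 S=196.5939 intr=0.0000 cont=0.0000 V=0.0000[hold]; j=6 S=224.5425 intr=0.0000 cont=0.0000 V=0.0000[hold]  S*(6)=101.1412
k=5: j=0 S=108.0916 intr=17.8984 cont=17.1018 V=17.8984[EX]; j=1 S=123.4584 intr=2.5316 cont=6.0738 V=6.0738[hold]; j=2 S=141.0097 intr=0.0000 cont=0.9974 V=0.9974[hold]; j=3 S=161.0562 intr=0.0000 cont=0.0000 V=0.0000[hold]; j=4 S=183.9526 intr=0.0000 cont=0.0000 V=0.0000[hold]; j=5 S=210.1040 intr=0.0000 cont=0.0000 V=0.0000[hold]  S*(5)=108.0916
k=4: j=0 S=115.5198 intr=10.4702 cont=11.4289 V=11.4289[hold]; j=1 S=131.9425 intr=0.0000 cont=3.3084 V=3.3084[hold]; j=2 S=150.7000 intr=0.0000 cont=0.4555 V=0.4555[hold]; j=3 S=172.1241 intr=0.0000 cont=0.0000 V=0.0000[hold]; j=4 S=196.5939 intr=0.0000 cont=0.0000 V=0.0000[hold]  S*(4)=-
k=3: j=0 S=123.4584 intr=2.5316 cont=6.9925 V=6.9925[hold]; j=1 S=141.0097 intr=0.0000 cont=1.7551 V=1.7551[hold]; j=2 S=161.0562 intr=0.0000 cont=0.2081 V=0.2081[hold]; j=3 S=183.9526 intr=0.0000 cont=0.0000 V=0.0000[hold]  S*(3)=-
k=2: j=0 S=131.9425 intr=0.0000 cont=4.1340 V=4.1340[hold]; j=1 S=150.7000 intr=0.0000 cont=0.9131 V=0.9131[hold]; j=2 S=172.1241 intr=0.0000 cont=0.0950 V=0.0950[hold]  S*(2)=-
k=1: j=0 S=141.0097 intr=0.0000 cont=2.3773 V=2.3773[hold]; j=1 S=161.0562 intr=0.0000 cont=0.4679 V=0.4679[hold]  S*(1)=-
k=0: j=0 S=150.7000 intr=0.0000 cont=1.3365 V=1.3365[hold]  S*(0)=-

price = 1.3365
boundary = - - - - - 108.0916 101.1412 108.0916
tree:
1.3365
2.3773 0.4679
4.1340 0.9131 0.0950
6.9925 1.7551 0.2081 0.0000
11.4289 3.3084 0.4555 0.0000 0.0000
17.8984 6.0738 0.9974 0.0000 0.0000 0.0000
24.8488 10.7367 2.1839 0.0000 0.0000 0.0000 0.0000
31.3524 17.8984 4.7819 0.0000 0.0000 0.0000 0.0000 0.0000
37.4378 24.8488 10.4702 0.0000 0.0000 0.0000 0.0000 0.0000 0.0000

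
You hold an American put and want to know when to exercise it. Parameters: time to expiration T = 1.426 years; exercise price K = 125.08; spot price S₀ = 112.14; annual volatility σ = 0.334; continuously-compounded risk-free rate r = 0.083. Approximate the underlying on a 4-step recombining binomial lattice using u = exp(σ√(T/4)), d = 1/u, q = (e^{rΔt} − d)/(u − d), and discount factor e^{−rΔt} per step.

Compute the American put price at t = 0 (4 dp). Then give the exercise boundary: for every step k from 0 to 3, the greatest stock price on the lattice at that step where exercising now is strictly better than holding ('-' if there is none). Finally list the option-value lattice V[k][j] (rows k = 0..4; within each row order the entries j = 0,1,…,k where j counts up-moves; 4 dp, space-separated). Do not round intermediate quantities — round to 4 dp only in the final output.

params: Δt=0.35650 u=1.22070 d=0.81920 q=0.52511 e^(-rΔt)=0.97084
t_4 payoffs: 74.5759 49.8236 12.9400 0.0000 0.0000
t_3: node(3,0) S=61.6503 payoff=63.4297 vs cont=59.7829 → 63.4297 [stop]  node(3,1) S=91.8654 payoff=33.2146 vs cont=29.5677 → 33.2146 [stop]  node(3,2) S=136.8892 payoff=0.0000 vs cont=5.9659 → 5.9659 [wait]  node(3,3) S=203.9793 payoff=0.0000 vs cont=0.0000 → 0.0000 [wait]  ⇒ S*(3)=91.8654
t_2: node(2,0) S=75.2564 payoff=49.8236 vs cont=46.1767 → 49.8236 [stop]  node(2,1) S=112.1400 payoff=12.9400 vs cont=18.3549 → 18.3549 [wait]  node(2,2) S=167.1004 payoff=0.0000 vs cont=2.7506 → 2.7506 [wait]  ⇒ S*(2)=75.2564
t_1: node(1,0) S=91.8654 payoff=33.2146 vs cont=32.3282 → 33.2146 [stop]  node(1,1) S=136.8892 payoff=0.0000 vs cont=9.8647 → 9.8647 [wait]  ⇒ S*(1)=91.8654
t_0: node(0,0) S=112.1400 payoff=12.9400 vs cont=20.3424 → 20.3424 [wait]  ⇒ S*(0)=-

price = 20.3424
boundary = - 91.8654 75.2564 91.8654
tree:
20.3424
33.2146 9.8647
49.8236 18.3549 2.7506
63.4297 33.2146 5.9659 0.0000
74.5759 49.8236 12.9400 0.0000 0.0000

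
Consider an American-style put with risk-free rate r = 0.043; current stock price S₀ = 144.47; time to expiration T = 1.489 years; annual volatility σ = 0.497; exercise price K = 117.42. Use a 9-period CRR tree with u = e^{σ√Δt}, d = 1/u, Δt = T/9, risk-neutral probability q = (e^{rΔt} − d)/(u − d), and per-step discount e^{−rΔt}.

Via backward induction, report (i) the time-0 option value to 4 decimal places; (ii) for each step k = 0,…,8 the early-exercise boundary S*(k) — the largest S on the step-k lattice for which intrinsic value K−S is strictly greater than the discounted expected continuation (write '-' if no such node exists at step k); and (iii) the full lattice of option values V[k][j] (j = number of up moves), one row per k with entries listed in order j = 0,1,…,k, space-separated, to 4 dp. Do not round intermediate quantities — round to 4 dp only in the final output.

price = 16.0152
boundary = - - - - 64.3576 52.5782 64.3576 78.7761 96.4248
tree:
16.0152
22.6238 8.7225
31.0903 13.3132 3.6199
41.3760 19.8341 6.0792 0.8702
53.0624 28.6796 10.0487 1.6448 0.0000
64.8418 39.9461 16.2679 3.1089 0.0000 0.0000
74.4652 53.0624 25.5969 5.8764 0.0000 0.0000 0.0000
82.3273 64.8418 38.6439 11.1075 0.0000 0.0000 0.0000 0.0000
88.7503 74.4652 53.0624 20.9952 0.0000 0.0000 0.0000 0.0000 0.0000
93.9978 82.3273 64.8418 38.6439 0.0000 0.0000 0.0000 0.0000 0.0000 0.0000

Δt=0.16544  u=1.22404  d=0.81697  q=0.46717  discount=0.99291
step 9 (expiry): payoffs max(K−S,0) = 93.9978 82.3273 64.8418 38.6439 0.0000 0.0000 0.0000 0.0000 0.0000 0.0000
step 8: (k=8,j=0): S=28.6697, (K−S)⁺=88.7503, hold=87.9180 ⇒ V=88.7503 exercise | (k=8,j=1): S=42.9548, (K−S)⁺=74.4652, hold=73.6329 ⇒ V=74.4652 exercise | (k=8,j=2): S=64.3576, (K−S)⁺=53.0624, hold=52.2300 ⇒ V=53.0624 exercise | (k=8,j=3): S=96.4248, (K−S)⁺=20.9952, hold=20.4446 ⇒ V=20.9952 exercise | (k=8,j=4): S=144.4700, (K−S)⁺=0.0000, hold=0.0000 ⇒ V=0.0000 continue | (k=8,j=5): S=216.4544, (K−S)⁺=0.0000, hold=0.0000 ⇒ V=0.0000 continue | (k=8,j=6): S=324.3062, (K−S)⁺=0.0000, hold=0.0000 ⇒ V=0.0000 continue | (k=8,j=7): S=485.8968, (K−S)⁺=0.0000, hold=0.0000 ⇒ V=0.0000 continue | (k=8,j=8): S=728.0024, (K−S)⁺=0.0000, hold=0.0000 ⇒ V=0.0000 continue  boundary S*=96.4248
step 7: (k=7,j=0): S=35.0927, (K−S)⁺=82.3273, hold=81.4949 ⇒ V=82.3273 exercise | (k=7,j=1): S=52.5782, (K−S)⁺=64.8418, hold=64.0094 ⇒ V=64.8418 exercise | (k=7,j=2): S=78.7761, (K−S)⁺=38.6439, hold=37.8115 ⇒ V=38.6439 exercise | (k=7,j=3): S=118.0275, (K−S)⁺=0.0000, hold=11.1075 ⇒ V=11.1075 continue | (k=7,j=4): S=176.8366, (K−S)⁺=0.0000, hold=0.0000 ⇒ V=0.0000 continue | (k=7,j=5): S=264.9481, (K−S)⁺=0.0000, hold=0.0000 ⇒ V=0.0000 continue | (k=7,j=6): S=396.9627, (K−S)⁺=0.0000, hold=0.0000 ⇒ V=0.0000 continue | (k=7,j=7): S=594.7555, (K−S)⁺=0.0000, hold=0.0000 ⇒ V=0.0000 continue  boundary S*=78.7761
step 6: (k=6,j=0): S=42.9548, (K−S)⁺=74.4652, hold=73.6329 ⇒ V=74.4652 exercise | (k=6,j=1): S=64.3576, (K−S)⁺=53.0624, hold=52.2300 ⇒ V=53.0624 exercise | (k=6,j=2): S=96.4248, (K−S)⁺=20.9952, hold=25.5969 ⇒ V=25.5969 continue | (k=6,j=3): S=144.4700, (K−S)⁺=0.0000, hold=5.8764 ⇒ V=5.8764 continue | (k=6,j=4): S=216.4544, (K−S)⁺=0.0000, hold=0.0000 ⇒ V=0.0000 continue | (k=6,j=5): S=324.3062, (K−S)⁺=0.0000, hold=0.0000 ⇒ V=0.0000 continue | (k=6,j=6): S=485.8968, (K−S)⁺=0.0000, hold=0.0000 ⇒ V=0.0000 continue  boundary S*=64.3576
step 5: (k=5,j=0): S=52.5782, (K−S)⁺=64.8418, hold=64.0094 ⇒ V=64.8418 exercise | (k=5,j=1): S=78.7761, (K−S)⁺=38.6439, hold=39.9461 ⇒ V=39.9461 continue | (k=5,j=2): S=118.0275, (K−S)⁺=0.0000, hold=16.2679 ⇒ V=16.2679 continue | (k=5,j=3): S=176.8366, (K−S)⁺=0.0000, hold=3.1089 ⇒ V=3.1089 continue | (k=5,j=4): S=264.9481, (K−S)⁺=0.0000, hold=0.0000 ⇒ V=0.0000 continue | (k=5,j=5): S=396.9627, (K−S)⁺=0.0000, hold=0.0000 ⇒ V=0.0000 continue  boundary S*=52.5782
step 4: (k=4,j=0): S=64.3576, (K−S)⁺=53.0624, hold=52.8340 ⇒ V=53.0624 exercise | (k=4,j=1): S=96.4248, (K−S)⁺=20.9952, hold=28.6796 ⇒ V=28.6796 continue | (k=4,j=2): S=144.4700, (K−S)⁺=0.0000, hold=10.0487 ⇒ V=10.0487 continue | (k=4,j=3): S=216.4544, (K−S)⁺=0.0000, hold=1.6448 ⇒ V=1.6448 continue | (k=4,j=4): S=324.3062, (K−S)⁺=0.0000, hold=0.0000 ⇒ V=0.0000 continue  boundary S*=64.3576
step 3: (k=3,j=0): S=78.7761, (K−S)⁺=38.6439, hold=41.3760 ⇒ V=41.3760 continue | (k=3,j=1): S=118.0275, (K−S)⁺=0.0000, hold=19.8341 ⇒ V=19.8341 continue | (k=3,j=2): S=176.8366, (K−S)⁺=0.0000, hold=6.0792 ⇒ V=6.0792 continue | (k=3,j=3): S=264.9481, (K−S)⁺=0.0000, hold=0.8702 ⇒ V=0.8702 continue  boundary S*=-
step 2: (k=2,j=0): S=96.4248, (K−S)⁺=20.9952, hold=31.0903 ⇒ V=31.0903 continue | (k=2,j=1): S=144.4700, (K−S)⁺=0.0000, hold=13.3132 ⇒ V=13.3132 continue | (k=2,j=2): S=216.4544, (K−S)⁺=0.0000, hold=3.6199 ⇒ V=3.6199 continue  boundary S*=-
step 1: (k=1,j=0): S=118.0275, (K−S)⁺=0.0000, hold=22.6238 ⇒ V=22.6238 continue | (k=1,j=1): S=176.8366, (K−S)⁺=0.0000, hold=8.7225 ⇒ V=8.7225 continue  boundary S*=-
step 0: (k=0,j=0): S=144.4700, (K−S)⁺=0.0000, hold=16.0152 ⇒ V=16.0152 continue  boundary S*=-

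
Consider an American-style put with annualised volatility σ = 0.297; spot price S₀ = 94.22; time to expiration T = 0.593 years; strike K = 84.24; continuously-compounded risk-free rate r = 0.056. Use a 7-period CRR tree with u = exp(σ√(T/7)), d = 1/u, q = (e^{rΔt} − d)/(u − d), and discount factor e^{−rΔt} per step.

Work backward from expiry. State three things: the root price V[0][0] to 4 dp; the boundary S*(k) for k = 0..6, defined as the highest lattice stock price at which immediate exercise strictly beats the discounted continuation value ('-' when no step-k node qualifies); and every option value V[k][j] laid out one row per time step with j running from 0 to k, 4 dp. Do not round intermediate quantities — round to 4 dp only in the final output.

params: Δt=0.08471 u=1.09029 d=0.91719 q=0.50587 e^(-rΔt)=0.99527
t_7 payoffs: 32.7944 23.0849 11.5430 0.0000 0.0000 0.0000 0.0000 0.0000
t_6: node(6,0) S=56.0906 payoff=28.1494 vs cont=27.7507 → 28.1494 [stop]  node(6,1) S=66.6768 payoff=17.5632 vs cont=17.1645 → 17.5632 [stop]  node(6,2) S=79.2609 payoff=4.9791 vs cont=5.6767 → 5.6767 [wait]  node(6,3) S=94.2200 payoff=0.0000 vs cont=0.0000 → 0.0000 [wait]  node(6,4) S=112.0024 payoff=0.0000 vs cont=0.0000 → 0.0000 [wait]  node(6,5) S=133.1410 payoff=0.0000 vs cont=0.0000 → 0.0000 [wait]  node(6,6) S=158.2690 payoff=0.0000 vs cont=0.0000 → 0.0000 [wait]  ⇒ S*(6)=66.6768
t_5: node(5,0) S=61.1551 payoff=23.0849 vs cont=22.6863 → 23.0849 [stop]  node(5,1) S=72.6970 payoff=11.5430 vs cont=11.4955 → 11.5430 [stop]  node(5,2) S=86.4174 payoff=0.0000 vs cont=2.7917 → 2.7917 [wait]  node(5,3) S=102.7272 payoff=0.0000 vs cont=0.0000 → 0.0000 [wait]  node(5,4) S=122.1151 payoff=0.0000 vs cont=0.0000 → 0.0000 [wait]  node(5,5) S=145.1623 payoff=0.0000 vs cont=0.0000 → 0.0000 [wait]  ⇒ S*(5)=72.6970
t_4: node(4,0) S=66.6768 payoff=17.5632 vs cont=17.1645 → 17.5632 [stop]  node(4,1) S=79.2609 payoff=4.9791 vs cont=7.0823 → 7.0823 [wait]  node(4,2) S=94.2200 payoff=0.0000 vs cont=1.3729 → 1.3729 [wait]  node(4,3) S=112.0024 payoff=0.0000 vs cont=0.0000 → 0.0000 [wait]  node(4,4) S=133.1410 payoff=0.0000 vs cont=0.0000 → 0.0000 [wait]  ⇒ S*(4)=66.6768
t_3: node(3,0) S=72.6970 payoff=11.5430 vs cont=12.2032 → 12.2032 [wait]  node(3,1) S=86.4174 payoff=0.0000 vs cont=4.1742 → 4.1742 [wait]  node(3,2) S=102.7272 payoff=0.0000 vs cont=0.6752 → 0.6752 [wait]  node(3,3) S=122.1151 payoff=0.0000 vs cont=0.0000 → 0.0000 [wait]  ⇒ S*(3)=-
t_2: node(2,0) S=79.2609 payoff=4.9791 vs cont=8.1030 → 8.1030 [wait]  node(2,1) S=94.2200 payoff=0.0000 vs cont=2.3928 → 2.3928 [wait]  node(2,2) S=112.0024 payoff=0.0000 vs cont=0.3321 → 0.3321 [wait]  ⇒ S*(2)=-
t_1: node(1,0) S=86.4174 payoff=0.0000 vs cont=5.1897 → 5.1897 [wait]  node(1,1) S=102.7272 payoff=0.0000 vs cont=1.3439 → 1.3439 [wait]  ⇒ S*(1)=-
t_0: node(0,0) S=94.2200 payoff=0.0000 vs cont=3.2289 → 3.2289 [wait]  ⇒ S*(0)=-

price = 3.2289
boundary = - - - - 66.6768 72.6970 66.6768
tree:
3.2289
5.1897 1.3439
8.1030 2.3928 0.3321
12.2032 4.1742 0.6752 0.0000
17.5632 7.0823 1.3729 0.0000 0.0000
23.0849 11.5430 2.7917 0.0000 0.0000 0.0000
28.1494 17.5632 5.6767 0.0000 0.0000 0.0000 0.0000
32.7944 23.0849 11.5430 0.0000 0.0000 0.0000 0.0000 0.0000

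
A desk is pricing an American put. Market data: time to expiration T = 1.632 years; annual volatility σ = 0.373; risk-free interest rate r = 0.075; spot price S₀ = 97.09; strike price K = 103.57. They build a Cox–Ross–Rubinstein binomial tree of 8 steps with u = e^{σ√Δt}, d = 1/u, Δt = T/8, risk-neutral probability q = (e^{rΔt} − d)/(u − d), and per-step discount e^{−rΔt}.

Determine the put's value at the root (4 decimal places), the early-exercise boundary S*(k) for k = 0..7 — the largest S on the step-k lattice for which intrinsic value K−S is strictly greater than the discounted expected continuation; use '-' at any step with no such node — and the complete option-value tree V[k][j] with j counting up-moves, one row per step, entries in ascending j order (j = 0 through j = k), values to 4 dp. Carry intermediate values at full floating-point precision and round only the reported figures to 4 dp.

price = 17.2935
boundary = - - 69.3175 58.5702 69.3175 58.5702 69.3175 82.0368
tree:
17.2935
24.7234 10.4971
34.2525 16.0847 5.3091
44.9998 23.9061 8.8654 1.9652
54.0807 34.2525 14.4365 3.6437 0.3703
61.7537 44.9998 22.7472 6.6841 0.7574 0.0000
68.2371 54.0807 34.2525 12.0995 1.5491 0.0000 0.0000
73.7152 61.7537 44.9998 21.5332 3.1683 0.0000 0.0000 0.0000
78.3440 68.2371 54.0807 34.2525 6.4800 0.0000 0.0000 0.0000 0.0000

Δt=0.20400  u=1.18349  d=0.84496  q=0.50352  discount=0.98482
step 8 (expiry): payoffs max(K−S,0) = 78.3440 68.2371 54.0807 34.2525 6.4800 0.0000 0.0000 0.0000 0.0000
step 7: (k=7,j=0): S=29.8548, (K−S)⁺=73.7152, hold=72.1427 ⇒ V=73.7152 exercise | (k=7,j=1): S=41.8163, (K−S)⁺=61.7537, hold=60.1812 ⇒ V=61.7537 exercise | (k=7,j=2): S=58.5702, (K−S)⁺=44.9998, hold=43.4272 ⇒ V=44.9998 exercise | (k=7,j=3): S=82.0368, (K−S)⁺=21.5332, hold=19.9606 ⇒ V=21.5332 exercise | (k=7,j=4): S=114.9054, (K−S)⁺=0.0000, hold=3.1683 ⇒ V=3.1683 continue | (k=7,j=5): S=160.9429, (K−S)⁺=0.0000, hold=0.0000 ⇒ V=0.0000 continue | (k=7,j=6): S=225.4258, (K−S)⁺=0.0000, hold=0.0000 ⇒ V=0.0000 continue | (k=7,j=7): S=315.7441, (K−S)⁺=0.0000, hold=0.0000 ⇒ V=0.0000 continue  boundary S*=82.0368
step 6: (k=6,j=0): S=35.3329, (K−S)⁺=68.2371, hold=66.6645 ⇒ V=68.2371 exercise | (k=6,j=1): S=49.4893, (K−S)⁺=54.0807, hold=52.5081 ⇒ V=54.0807 exercise | (k=6,j=2): S=69.3175, (K−S)⁺=34.2525, hold=32.6799 ⇒ V=34.2525 exercise | (k=6,j=3): S=97.0900, (K−S)⁺=6.4800, hold=12.0995 ⇒ V=12.0995 continue | (k=6,j=4): S=135.9897, (K−S)⁺=0.0000, hold=1.5491 ⇒ V=1.5491 continue | (k=6,j=5): S=190.4749, (K−S)⁺=0.0000, hold=0.0000 ⇒ V=0.0000 continue | (k=6,j=6): S=266.7899, (K−S)⁺=0.0000, hold=0.0000 ⇒ V=0.0000 continue  boundary S*=69.3175
step 5: (k=5,j=0): S=41.8163, (K−S)⁺=61.7537, hold=60.1812 ⇒ V=61.7537 exercise | (k=5,j=1): S=58.5702, (K−S)⁺=44.9998, hold=43.4272 ⇒ V=44.9998 exercise | (k=5,j=2): S=82.0368, (K−S)⁺=21.5332, hold=22.7472 ⇒ V=22.7472 continue | (k=5,j=3): S=114.9054, (K−S)⁺=0.0000, hold=6.6841 ⇒ V=6.6841 continue | (k=5,j=4): S=160.9429, (K−S)⁺=0.0000, hold=0.7574 ⇒ V=0.7574 continue | (k=5,j=5): S=225.4258, (K−S)⁺=0.0000, hold=0.0000 ⇒ V=0.0000 continue  boundary S*=58.5702
step 4: (k=4,j=0): S=49.4893, (K−S)⁺=54.0807, hold=52.5081 ⇒ V=54.0807 exercise | (k=4,j=1): S=69.3175, (K−S)⁺=34.2525, hold=33.2820 ⇒ V=34.2525 exercise | (k=4,j=2): S=97.0900, (K−S)⁺=6.4800, hold=14.4365 ⇒ V=14.4365 continue | (k=4,j=3): S=135.9897, (K−S)⁺=0.0000, hold=3.6437 ⇒ V=3.6437 continue | (k=4,j=4): S=190.4749, (K−S)⁺=0.0000, hold=0.3703 ⇒ V=0.3703 continue  boundary S*=69.3175
step 3: (k=3,j=0): S=58.5702, (K−S)⁺=44.9998, hold=43.4272 ⇒ V=44.9998 exercise | (k=3,j=1): S=82.0368, (K−S)⁺=21.5332, hold=23.9061 ⇒ V=23.9061 continue | (k=3,j=2): S=114.9054, (K−S)⁺=0.0000, hold=8.8654 ⇒ V=8.8654 continue | (k=3,j=3): S=160.9429, (K−S)⁺=0.0000, hold=1.9652 ⇒ V=1.9652 continue  boundary S*=58.5702
step 2: (k=2,j=0): S=69.3175, (K−S)⁺=34.2525, hold=33.8566 ⇒ V=34.2525 exercise | (k=2,j=1): S=97.0900, (K−S)⁺=6.4800, hold=16.0847 ⇒ V=16.0847 continue | (k=2,j=2): S=135.9897, (K−S)⁺=0.0000, hold=5.3091 ⇒ V=5.3091 continue  boundary S*=69.3175
step 1: (k=1,j=0): S=82.0368, (K−S)⁺=21.5332, hold=24.7234 ⇒ V=24.7234 continue | (k=1,j=1): S=114.9054, (K−S)⁺=0.0000, hold=10.4971 ⇒ V=10.4971 continue  boundary S*=-
step 0: (k=0,j=0): S=97.0900, (K−S)⁺=6.4800, hold=17.2935 ⇒ V=17.2935 continue  boundary S*=-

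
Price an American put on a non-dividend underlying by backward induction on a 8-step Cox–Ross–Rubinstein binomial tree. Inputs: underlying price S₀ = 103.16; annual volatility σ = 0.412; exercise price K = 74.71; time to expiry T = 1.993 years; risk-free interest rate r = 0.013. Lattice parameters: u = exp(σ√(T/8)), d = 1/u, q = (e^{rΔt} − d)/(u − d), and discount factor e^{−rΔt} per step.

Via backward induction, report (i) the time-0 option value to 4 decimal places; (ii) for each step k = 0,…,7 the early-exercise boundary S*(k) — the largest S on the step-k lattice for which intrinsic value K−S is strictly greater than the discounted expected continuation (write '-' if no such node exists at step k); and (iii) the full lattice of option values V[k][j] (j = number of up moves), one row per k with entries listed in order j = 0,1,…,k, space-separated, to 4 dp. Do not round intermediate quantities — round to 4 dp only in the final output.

price = 8.6139
boundary = - - - - - 36.8953 45.3189 55.6657
tree:
8.6139
12.2833 4.3081
17.0958 6.6431 1.5599
23.1154 10.0534 2.6318 0.2953
30.1875 14.8633 4.4007 0.5453 0.0000
37.8147 21.3249 7.2789 1.0067 0.0000 0.0000
44.6725 29.3911 11.8769 1.8586 0.0000 0.0000 0.0000
50.2557 37.8147 19.0443 3.4315 0.0000 0.0000 0.0000 0.0000
54.8011 44.6725 29.3911 6.3353 0.0000 0.0000 0.0000 0.0000 0.0000

Δt=0.24913, u=1.22831, d=0.81413, q=0.45660, disc=e^(-rΔt)=0.99677
k=8 terminal: V=max(K-S,0) → 54.8011 44.6725 29.3911 6.3353 0.0000 0.0000 0.0000 0.0000 0.0000
k=7: j=0 S=24.4543 intr=50.2557 cont=50.0141 V=50.2557[EX]; j=1 S=36.8953 intr=37.8147 cont=37.5731 V=37.8147[EX]; j=2 S=55.6657 intr=19.0443 cont=18.8028 V=19.0443[EX]; j=3 S=83.9853 intr=0.0000 cont=3.4315 V=3.4315[hold]; j=4 S=126.7125 intr=0.0000 cont=0.0000 V=0.0000[hold]; j=5 S=191.1768 intr=0.0000 cont=0.0000 V=0.0000[hold]; j=6 S=288.4371 intr=0.0000 cont=0.0000 V=0.0000[hold]; j=7 S=435.1781 intr=0.0000 cont=0.0000 V=0.0000[hold]  S*(7)=55.6657
k=6: j=0 S=30.0375 intr=44.6725 cont=44.4309 V=44.6725[EX]; j=1 S=45.3189 intr=29.3911 cont=29.1495 V=29.3911[EX]; j=2 S=68.3747 intr=6.3353 cont=11.8769 V=11.8769[hold]; j=3 S=103.1600 intr=0.0000 cont=1.8586 V=1.8586[hold]; j=4 S=155.6422 intr=0.0000 cont=0.0000 V=0.0000[hold]; j=5 S=234.8244 intr=0.0000 cont=0.0000 V=0.0000[hold]; j=6 S=354.2902 intr=0.0000 cont=0.0000 V=0.0000[hold]  S*(6)=45.3189
k=5: j=0 S=36.8953 intr=37.8147 cont=37.5731 V=37.8147[EX]; j=1 S=55.6657 intr=19.0443 cont=21.3249 V=21.3249[hold]; j=2 S=83.9853 intr=0.0000 cont=7.2789 V=7.2789[hold]; j=3 S=126.7125 intr=0.0000 cont=1.0067 V=1.0067[hold]; j=4 S=191.1768 intr=0.0000 cont=0.0000 V=0.0000[hold]; j=5 S=288.4371 intr=0.0000 cont=0.0000 V=0.0000[hold]  S*(5)=36.8953
k=4: j=0 S=45.3189 intr=29.3911 cont=30.1875 V=30.1875[hold]; j=1 S=68.3747 intr=6.3353 cont=14.8633 V=14.8633[hold]; j=2 S=103.1600 intr=0.0000 cont=4.4007 V=4.4007[hold]; j=3 S=155.6422 intr=0.0000 cont=0.5453 V=0.5453[hold]; j=4 S=234.8244 intr=0.0000 cont=0.0000 V=0.0000[hold]  S*(4)=-
k=3: j=0 S=55.6657 intr=19.0443 cont=23.1154 V=23.1154[hold]; j=1 S=83.9853 intr=0.0000 cont=10.0534 V=10.0534[hold]; j=2 S=126.7125 intr=0.0000 cont=2.6318 V=2.6318[hold]; j=3 S=191.1768 intr=0.0000 cont=0.2953 V=0.2953[hold]  S*(3)=-
k=2: j=0 S=68.3747 intr=6.3353 cont=17.0958 V=17.0958[hold]; j=1 S=103.1600 intr=0.0000 cont=6.6431 V=6.6431[hold]; j=2 S=155.6422 intr=0.0000 cont=1.5599 V=1.5599[hold]  S*(2)=-
k=1: j=0 S=83.9853 intr=0.0000 cont=12.2833 V=12.2833[hold]; j=1 S=126.7125 intr=0.0000 cont=4.3081 V=4.3081[hold]  S*(1)=-
k=0: j=0 S=103.1600 intr=0.0000 cont=8.6139 V=8.6139[hold]  S*(0)=-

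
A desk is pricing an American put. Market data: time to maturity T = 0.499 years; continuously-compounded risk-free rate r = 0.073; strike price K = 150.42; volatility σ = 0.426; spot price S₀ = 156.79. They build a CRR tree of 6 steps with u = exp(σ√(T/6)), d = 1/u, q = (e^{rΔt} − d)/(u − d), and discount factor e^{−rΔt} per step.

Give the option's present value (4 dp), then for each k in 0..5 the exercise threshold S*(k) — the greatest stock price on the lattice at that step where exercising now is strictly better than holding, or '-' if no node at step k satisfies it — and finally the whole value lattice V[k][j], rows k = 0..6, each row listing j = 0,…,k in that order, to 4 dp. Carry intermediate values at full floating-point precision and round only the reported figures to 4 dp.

price = 13.1476
boundary = - - - 108.4565 95.9183 108.4565
tree:
13.1476
20.1147 6.1746
29.7033 10.5429 1.7771
41.9635 17.5139 3.5339 0.0000
54.5017 27.9648 7.0271 0.0000 0.0000
65.5904 41.9635 13.9734 0.0000 0.0000 0.0000
75.3972 54.5017 27.7863 0.0000 0.0000 0.0000 0.0000

Δt=0.08317, u=1.13072, d=0.88439, q=0.49405, disc=e^(-rΔt)=0.99395
k=6 terminal: V=max(K-S,0) → 75.3972 54.5017 27.7863 0.0000 0.0000 0.0000 0.0000
k=5: j=0 S=84.8296 intr=65.5904 cont=64.6799 V=65.5904[EX]; j=1 S=108.4565 intr=41.9635 cont=41.0530 V=41.9635[EX]; j=2 S=138.6641 intr=11.7559 cont=13.9734 V=13.9734[hold]; j=3 S=177.2852 intr=0.0000 cont=0.0000 V=0.0000[hold]; j=4 S=226.6632 intr=0.0000 cont=0.0000 V=0.0000[hold]; j=5 S=289.7940 intr=0.0000 cont=0.0000 V=0.0000[hold]  S*(5)=108.4565
k=4: j=0 S=95.9183 intr=54.5017 cont=53.5912 V=54.5017[EX]; j=1 S=122.6337 intr=27.7863 cont=27.9648 V=27.9648[hold]; j=2 S=156.7900 intr=0.0000 cont=7.0271 V=7.0271[hold]; j=3 S=200.4595 intr=0.0000 cont=0.0000 V=0.0000[hold]; j=4 S=256.2920 intr=0.0000 cont=0.0000 V=0.0000[hold]  S*(4)=95.9183
k=3: j=0 S=108.4565 intr=41.9635 cont=41.1406 V=41.9635[EX]; j=1 S=138.6641 intr=11.7559 cont=17.5139 V=17.5139[hold]; j=2 S=177.2852 intr=0.0000 cont=3.5339 V=3.5339[hold]; j=3 S=226.6632 intr=0.0000 cont=0.0000 V=0.0000[hold]  S*(3)=108.4565
k=2: j=0 S=122.6337 intr=27.7863 cont=29.7033 V=29.7033[hold]; j=1 S=156.7900 intr=0.0000 cont=10.5429 V=10.5429[hold]; j=2 S=200.4595 intr=0.0000 cont=1.7771 V=1.7771[hold]  S*(2)=-
k=1: j=0 S=138.6641 intr=11.7559 cont=20.1147 V=20.1147[hold]; j=1 S=177.2852 intr=0.0000 cont=6.1746 V=6.1746[hold]  S*(1)=-
k=0: j=0 S=156.7900 intr=0.0000 cont=13.1476 V=13.1476[hold]  S*(0)=-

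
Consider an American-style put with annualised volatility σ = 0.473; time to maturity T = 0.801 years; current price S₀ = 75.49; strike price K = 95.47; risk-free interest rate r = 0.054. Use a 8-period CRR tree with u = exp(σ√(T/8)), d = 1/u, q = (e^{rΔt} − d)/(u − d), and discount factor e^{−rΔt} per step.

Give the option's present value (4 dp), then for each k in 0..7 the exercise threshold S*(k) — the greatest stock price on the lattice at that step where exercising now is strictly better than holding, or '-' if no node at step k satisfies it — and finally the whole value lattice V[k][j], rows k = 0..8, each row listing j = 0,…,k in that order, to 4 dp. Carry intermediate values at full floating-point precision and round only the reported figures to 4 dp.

price = 24.3866
boundary = - - 55.9614 48.1823 55.9614 64.9963 55.9614 64.9963
tree:
24.3866
31.5458 16.9275
39.5086 23.2992 10.2351
47.2877 30.9549 15.2913 4.8882
53.9854 39.5086 22.0634 8.1477 1.4220
59.7520 47.2877 30.4737 13.2264 2.7531 0.0000
64.7171 53.9854 39.5086 20.6737 5.3302 0.0000 0.0000
68.9920 59.7520 47.2877 30.4737 10.3197 0.0000 0.0000 0.0000
72.6726 64.7171 53.9854 39.5086 19.9800 0.0000 0.0000 0.0000 0.0000

Δt=0.10013  u=1.16145  d=0.86099  q=0.48070  discount=0.99461
step 8 (expiry): payoffs max(K−S,0) = 72.6726 64.7171 53.9854 39.5086 19.9800 0.0000 0.0000 0.0000 0.0000
step 7: (k=7,j=0): S=26.4780, (K−S)⁺=68.9920, hold=68.4772 ⇒ V=68.9920 exercise | (k=7,j=1): S=35.7180, (K−S)⁺=59.7520, hold=59.2372 ⇒ V=59.7520 exercise | (k=7,j=2): S=48.1823, (K−S)⁺=47.2877, hold=46.7729 ⇒ V=47.2877 exercise | (k=7,j=3): S=64.9963, (K−S)⁺=30.4737, hold=29.9589 ⇒ V=30.4737 exercise | (k=7,j=4): S=87.6779, (K−S)⁺=7.7921, hold=10.3197 ⇒ V=10.3197 continue | (k=7,j=5): S=118.2744, (K−S)⁺=0.0000, hold=0.0000 ⇒ V=0.0000 continue | (k=7,j=6): S=159.5482, (K−S)⁺=0.0000, hold=0.0000 ⇒ V=0.0000 continue | (k=7,j=7): S=215.2251, (K−S)⁺=0.0000, hold=0.0000 ⇒ V=0.0000 continue  boundary S*=64.9963
step 6: (k=6,j=0): S=30.7529, (K−S)⁺=64.7171, hold=64.2023 ⇒ V=64.7171 exercise | (k=6,j=1): S=41.4846, (K−S)⁺=53.9854, hold=53.4706 ⇒ V=53.9854 exercise | (k=6,j=2): S=55.9614, (K−S)⁺=39.5086, hold=38.9938 ⇒ V=39.5086 exercise | (k=6,j=3): S=75.4900, (K−S)⁺=19.9800, hold=20.6737 ⇒ V=20.6737 continue | (k=6,j=4): S=101.8334, (K−S)⁺=0.0000, hold=5.3302 ⇒ V=5.3302 continue | (k=6,j=5): S=137.3699, (K−S)⁺=0.0000, hold=0.0000 ⇒ V=0.0000 continue | (k=6,j=6): S=185.3073, (K−S)⁺=0.0000, hold=0.0000 ⇒ V=0.0000 continue  boundary S*=55.9614
step 5: (k=5,j=0): S=35.7180, (K−S)⁺=59.7520, hold=59.2372 ⇒ V=59.7520 exercise | (k=5,j=1): S=48.1823, (K−S)⁺=47.2877, hold=46.7729 ⇒ V=47.2877 exercise | (k=5,j=2): S=64.9963, (K−S)⁺=30.4737, hold=30.2905 ⇒ V=30.4737 exercise | (k=5,j=3): S=87.6779, (K−S)⁺=7.7921, hold=13.2264 ⇒ V=13.2264 continue | (k=5,j=4): S=118.2744, (K−S)⁺=0.0000, hold=2.7531 ⇒ V=2.7531 continue | (k=5,j=5): S=159.5482, (K−S)⁺=0.0000, hold=0.0000 ⇒ V=0.0000 continue  boundary S*=64.9963
step 4: (k=4,j=0): S=41.4846, (K−S)⁺=53.9854, hold=53.4706 ⇒ V=53.9854 exercise | (k=4,j=1): S=55.9614, (K−S)⁺=39.5086, hold=38.9938 ⇒ V=39.5086 exercise | (k=4,j=2): S=75.4900, (K−S)⁺=19.9800, hold=22.0634 ⇒ V=22.0634 continue | (k=4,j=3): S=101.8334, (K−S)⁺=0.0000, hold=8.1477 ⇒ V=8.1477 continue | (k=4,j=4): S=137.3699, (K−S)⁺=0.0000, hold=1.4220 ⇒ V=1.4220 continue  boundary S*=55.9614
step 3: (k=3,j=0): S=48.1823, (K−S)⁺=47.2877, hold=46.7729 ⇒ V=47.2877 exercise | (k=3,j=1): S=64.9963, (K−S)⁺=30.4737, hold=30.9549 ⇒ V=30.9549 continue | (k=3,j=2): S=87.6779, (K−S)⁺=7.7921, hold=15.2913 ⇒ V=15.2913 continue | (k=3,j=3): S=118.2744, (K−S)⁺=0.0000, hold=4.8882 ⇒ V=4.8882 continue  boundary S*=48.1823
step 2: (k=2,j=0): S=55.9614, (K−S)⁺=39.5086, hold=39.2239 ⇒ V=39.5086 exercise | (k=2,j=1): S=75.4900, (K−S)⁺=19.9800, hold=23.2992 ⇒ V=23.2992 continue | (k=2,j=2): S=101.8334, (K−S)⁺=0.0000, hold=10.2351 ⇒ V=10.2351 continue  boundary S*=55.9614
step 1: (k=1,j=0): S=64.9963, (K−S)⁺=30.4737, hold=31.5458 ⇒ V=31.5458 continue | (k=1,j=1): S=87.6779, (K−S)⁺=7.7921, hold=16.9275 ⇒ V=16.9275 continue  boundary S*=-
step 0: (k=0,j=0): S=75.4900, (K−S)⁺=19.9800, hold=24.3866 ⇒ V=24.3866 continue  boundary S*=-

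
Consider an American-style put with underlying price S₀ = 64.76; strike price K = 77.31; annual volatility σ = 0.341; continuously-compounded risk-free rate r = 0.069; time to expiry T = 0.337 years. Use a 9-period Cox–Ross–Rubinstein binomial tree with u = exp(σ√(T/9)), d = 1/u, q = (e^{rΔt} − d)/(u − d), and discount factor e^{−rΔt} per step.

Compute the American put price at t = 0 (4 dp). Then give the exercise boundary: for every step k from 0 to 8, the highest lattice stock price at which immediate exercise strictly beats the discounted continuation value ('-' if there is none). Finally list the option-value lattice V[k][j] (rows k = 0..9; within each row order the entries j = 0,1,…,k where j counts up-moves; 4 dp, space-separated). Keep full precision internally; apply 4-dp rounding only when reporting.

price = 13.1057
boundary = - 60.6247 56.7535 60.6247 56.7535 60.6247 64.7600 60.6247 64.7600
tree:
13.1057
16.6853 9.6376
20.5565 12.8973 6.4675
24.1805 16.6853 9.2223 3.7799
27.5731 20.5565 12.6718 5.8627 1.7422
30.7491 24.1805 16.6853 8.7730 3.0184 0.4907
33.7223 27.5731 20.5565 12.5500 5.0877 0.9901 0.0000
36.5056 30.7491 24.1805 16.6853 8.2426 1.9977 0.0000 0.0000
39.1112 33.7223 27.5731 20.5565 12.5500 4.0307 0.0000 0.0000 0.0000
41.5504 36.5056 30.7491 24.1805 16.6853 8.1326 0.0000 0.0000 0.0000 0.0000

Δt=0.03744, u=1.06821, d=0.93614, q=0.50310, disc=e^(-rΔt)=0.99742
k=9 terminal: V=max(K-S,0) → 41.5504 36.5056 30.7491 24.1805 16.6853 8.1326 0.0000 0.0000 0.0000 0.0000
k=8: j=0 S=38.1988 intr=39.1112 cont=38.9117 V=39.1112[EX]; j=1 S=43.5877 intr=33.7223 cont=33.5228 V=33.7223[EX]; j=2 S=49.7369 intr=27.5731 cont=27.3737 V=27.5731[EX]; j=3 S=56.7535 intr=20.5565 cont=20.3570 V=20.5565[EX]; j=4 S=64.7600 intr=12.5500 cont=12.3505 V=12.5500[EX]; j=5 S=73.8960 intr=3.4140 cont=4.0307 V=4.0307[hold]; j=6 S=84.3209 intr=0.0000 cont=0.0000 V=0.0000[hold]; j=7 S=96.2165 intr=0.0000 cont=0.0000 V=0.0000[hold]; j=8 S=109.7902 intr=0.0000 cont=0.0000 V=0.0000[hold]  S*(8)=64.7600
k=7: j=0 S=40.8044 intr=36.5056 cont=36.3061 V=36.5056[EX]; j=1 S=46.5609 intr=30.7491 cont=30.5496 V=30.7491[EX]; j=2 S=53.1295 intr=24.1805 cont=23.9810 V=24.1805[EX]; j=3 S=60.6247 intr=16.6853 cont=16.4858 V=16.6853[EX]; j=4 S=69.1774 intr=8.1326 cont=8.2426 V=8.2426[hold]; j=5 S=78.9366 intr=0.0000 cont=1.9977 V=1.9977[hold]; j=6 S=90.0725 intr=0.0000 cont=0.0000 V=0.0000[hold]; j=7 S=102.7795 intr=0.0000 cont=0.0000 V=0.0000[hold]  S*(7)=60.6247
k=6: j=0 S=43.5877 intr=33.7223 cont=33.5228 V=33.7223[EX]; j=1 S=49.7369 intr=27.5731 cont=27.3737 V=27.5731[EX]; j=2 S=56.7535 intr=20.5565 cont=20.3570 V=20.5565[EX]; j=3 S=64.7600 intr=12.5500 cont=12.4057 V=12.5500[EX]; j=4 S=73.8960 intr=3.4140 cont=5.0877 V=5.0877[hold]; j=5 S=84.3209 intr=0.0000 cont=0.9901 V=0.9901[hold]; j=6 S=96.2165 intr=0.0000 cont=0.0000 V=0.0000[hold]  S*(6)=64.7600
k=5: j=0 S=46.5609 intr=30.7491 cont=30.5496 V=30.7491[EX]; j=1 S=53.1295 intr=24.1805 cont=23.9810 V=24.1805[EX]; j=2 S=60.6247 intr=16.6853 cont=16.4858 V=16.6853[EX]; j=3 S=69.1774 intr=8.1326 cont=8.7730 V=8.7730[hold]; j=4 S=78.9366 intr=0.0000 cont=3.0184 V=3.0184[hold]; j=5 S=90.0725 intr=0.0000 cont=0.4907 V=0.4907[hold]  S*(5)=60.6247
k=4: j=0 S=49.7369 intr=27.5731 cont=27.3737 V=27.5731[EX]; j=1 S=56.7535 intr=20.5565 cont=20.3570 V=20.5565[EX]; j=2 S=64.7600 intr=12.5500 cont=12.6718 V=12.6718[hold]; j=3 S=73.8960 intr=3.4140 cont=5.8627 V=5.8627[hold]; j=4 S=84.3209 intr=0.0000 cont=1.7422 V=1.7422[hold]  S*(4)=56.7535
k=3: j=0 S=53.1295 intr=24.1805 cont=23.9810 V=24.1805[EX]; j=1 S=60.6247 intr=16.6853 cont=16.5469 V=16.6853[EX]; j=2 S=69.1774 intr=8.1326 cont=9.2223 V=9.2223[hold]; j=3 S=78.9366 intr=0.0000 cont=3.7799 V=3.7799[hold]  S*(3)=60.6247
k=2: j=0 S=56.7535 intr=20.5565 cont=20.3570 V=20.5565[EX]; j=1 S=64.7600 intr=12.5500 cont=12.8973 V=12.8973[hold]; j=2 S=73.8960 intr=3.4140 cont=6.4675 V=6.4675[hold]  S*(2)=56.7535
k=1: j=0 S=60.6247 intr=16.6853 cont=16.6601 V=16.6853[EX]; j=1 S=69.1774 intr=8.1326 cont=9.6376 V=9.6376[hold]  S*(1)=60.6247
k=0: j=0 S=64.7600 intr=12.5500 cont=13.1057 V=13.1057[hold]  S*(0)=-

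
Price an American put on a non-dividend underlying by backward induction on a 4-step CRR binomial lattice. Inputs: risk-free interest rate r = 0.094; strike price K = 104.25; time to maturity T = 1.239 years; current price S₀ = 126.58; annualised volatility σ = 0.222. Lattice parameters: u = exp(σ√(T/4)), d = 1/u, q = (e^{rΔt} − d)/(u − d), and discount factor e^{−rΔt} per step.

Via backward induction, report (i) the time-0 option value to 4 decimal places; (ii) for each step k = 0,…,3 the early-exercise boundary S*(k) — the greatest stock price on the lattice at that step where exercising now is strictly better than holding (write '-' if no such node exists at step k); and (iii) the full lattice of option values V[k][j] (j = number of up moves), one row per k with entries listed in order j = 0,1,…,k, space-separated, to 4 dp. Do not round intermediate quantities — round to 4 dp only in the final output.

price = 1.6680
boundary = - - - 87.3752
tree:
1.6680
3.6806 0.3440
7.9764 0.8605 0.0000
16.8748 2.1524 0.0000 0.0000
27.0302 5.3840 0.0000 0.0000 0.0000

Δt=0.30975  u=1.13151  d=0.88377  q=0.58841  discount=0.97130
step 4 (expiry): payoffs max(K−S,0) = 27.0302 5.3840 0.0000 0.0000 0.0000
step 3: (k=3,j=0): S=87.3752, (K−S)⁺=16.8748, hold=13.8832 ⇒ V=16.8748 exercise | (k=3,j=1): S=111.8680, (K−S)⁺=0.0000, hold=2.1524 ⇒ V=2.1524 continue | (k=3,j=2): S=143.2267, (K−S)⁺=0.0000, hold=0.0000 ⇒ V=0.0000 continue | (k=3,j=3): S=183.3759, (K−S)⁺=0.0000, hold=0.0000 ⇒ V=0.0000 continue  boundary S*=87.3752
step 2: (k=2,j=0): S=98.8660, (K−S)⁺=5.3840, hold=7.9764 ⇒ V=7.9764 continue | (k=2,j=1): S=126.5800, (K−S)⁺=0.0000, hold=0.8605 ⇒ V=0.8605 continue | (k=2,j=2): S=162.0627, (K−S)⁺=0.0000, hold=0.0000 ⇒ V=0.0000 continue  boundary S*=-
step 1: (k=1,j=0): S=111.8680, (K−S)⁺=0.0000, hold=3.6806 ⇒ V=3.6806 continue | (k=1,j=1): S=143.2267, (K−S)⁺=0.0000, hold=0.3440 ⇒ V=0.3440 continue  boundary S*=-
step 0: (k=0,j=0): S=126.5800, (K−S)⁺=0.0000, hold=1.6680 ⇒ V=1.6680 continue  boundary S*=-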